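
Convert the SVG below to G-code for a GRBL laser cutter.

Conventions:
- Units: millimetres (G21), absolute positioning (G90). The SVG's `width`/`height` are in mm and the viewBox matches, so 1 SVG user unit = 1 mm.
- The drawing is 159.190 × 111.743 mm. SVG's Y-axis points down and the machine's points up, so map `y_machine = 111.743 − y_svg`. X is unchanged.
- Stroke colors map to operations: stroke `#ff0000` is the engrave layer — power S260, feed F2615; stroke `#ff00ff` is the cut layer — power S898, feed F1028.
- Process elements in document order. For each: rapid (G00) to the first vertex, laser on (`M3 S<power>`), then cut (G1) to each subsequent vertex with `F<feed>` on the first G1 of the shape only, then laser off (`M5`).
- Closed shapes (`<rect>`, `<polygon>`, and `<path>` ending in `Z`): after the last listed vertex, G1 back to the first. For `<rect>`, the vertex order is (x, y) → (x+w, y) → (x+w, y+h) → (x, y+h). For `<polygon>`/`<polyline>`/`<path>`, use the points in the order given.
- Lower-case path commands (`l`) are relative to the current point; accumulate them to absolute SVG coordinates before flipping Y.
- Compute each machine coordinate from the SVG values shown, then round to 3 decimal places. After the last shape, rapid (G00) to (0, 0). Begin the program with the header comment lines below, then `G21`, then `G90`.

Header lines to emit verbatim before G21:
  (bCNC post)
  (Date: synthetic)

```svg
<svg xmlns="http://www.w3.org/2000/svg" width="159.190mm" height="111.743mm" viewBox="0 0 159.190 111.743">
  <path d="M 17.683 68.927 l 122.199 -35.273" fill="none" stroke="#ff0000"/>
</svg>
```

Since the viewBox matches the mm dimensions, user units are millimetres directly. The only transform is the Y-flip y_m = 111.743 − y_svg.

Shape 1 is a line segment drawn with `<path>`. Its stroke #ff0000 means engrave at S260, F2615. After flipping Y the toolpath is (17.683,42.816) → (139.882,78.089).

(bCNC post)
(Date: synthetic)
G21
G90
G00 X17.683 Y42.816
M3 S260
G1 X139.882 Y78.089 F2615
M5
G00 X0.000 Y0.000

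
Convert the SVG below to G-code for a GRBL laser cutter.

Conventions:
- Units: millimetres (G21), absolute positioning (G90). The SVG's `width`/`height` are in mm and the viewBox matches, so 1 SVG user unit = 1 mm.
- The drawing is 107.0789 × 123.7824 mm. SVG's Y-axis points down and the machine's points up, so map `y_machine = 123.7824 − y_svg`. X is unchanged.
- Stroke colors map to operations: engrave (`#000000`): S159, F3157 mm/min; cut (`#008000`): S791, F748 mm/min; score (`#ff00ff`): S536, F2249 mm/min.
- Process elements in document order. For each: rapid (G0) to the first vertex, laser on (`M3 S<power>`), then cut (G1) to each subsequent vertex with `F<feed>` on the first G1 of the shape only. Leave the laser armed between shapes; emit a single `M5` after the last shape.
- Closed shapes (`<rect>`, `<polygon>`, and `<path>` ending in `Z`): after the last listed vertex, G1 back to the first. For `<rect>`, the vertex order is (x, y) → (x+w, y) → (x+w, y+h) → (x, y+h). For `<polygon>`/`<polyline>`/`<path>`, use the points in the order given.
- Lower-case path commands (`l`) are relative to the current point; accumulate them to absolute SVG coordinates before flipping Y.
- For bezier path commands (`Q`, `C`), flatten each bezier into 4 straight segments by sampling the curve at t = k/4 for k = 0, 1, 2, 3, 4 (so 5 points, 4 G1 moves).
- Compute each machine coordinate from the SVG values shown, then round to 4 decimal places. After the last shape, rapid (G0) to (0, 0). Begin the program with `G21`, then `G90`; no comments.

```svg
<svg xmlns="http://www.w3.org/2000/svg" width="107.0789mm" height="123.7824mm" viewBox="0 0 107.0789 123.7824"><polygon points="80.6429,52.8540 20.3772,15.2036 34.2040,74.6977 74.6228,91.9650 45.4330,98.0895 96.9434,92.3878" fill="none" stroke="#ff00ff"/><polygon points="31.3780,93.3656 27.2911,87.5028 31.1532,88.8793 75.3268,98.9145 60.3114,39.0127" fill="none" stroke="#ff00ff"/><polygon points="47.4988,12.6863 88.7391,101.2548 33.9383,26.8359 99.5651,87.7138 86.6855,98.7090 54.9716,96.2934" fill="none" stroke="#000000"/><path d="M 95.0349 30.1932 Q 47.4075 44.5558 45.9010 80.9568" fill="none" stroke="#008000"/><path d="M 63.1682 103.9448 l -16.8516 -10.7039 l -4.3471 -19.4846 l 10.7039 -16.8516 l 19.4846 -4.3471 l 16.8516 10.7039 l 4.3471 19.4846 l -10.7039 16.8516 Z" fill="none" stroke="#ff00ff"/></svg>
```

G21
G90
G0 X80.6429 Y70.9284
M3 S536
G1 X20.3772 Y108.5788 F2249
G1 X34.2040 Y49.0847
G1 X74.6228 Y31.8174
G1 X45.4330 Y25.6929
G1 X96.9434 Y31.3946
G1 X80.6429 Y70.9284
G0 X31.3780 Y30.4168
M3 S536
G1 X27.2911 Y36.2796 F2249
G1 X31.1532 Y34.9031
G1 X75.3268 Y24.8679
G1 X60.3114 Y84.7697
G1 X31.3780 Y30.4168
G0 X47.4988 Y111.0961
M3 S159
G1 X88.7391 Y22.5276 F3157
G1 X33.9383 Y96.9465
G1 X99.5651 Y36.0686
G1 X86.6855 Y25.0734
G1 X54.9716 Y27.4890
G1 X47.4988 Y111.0961
G0 X95.0349 Y93.5892
M3 S791
G1 X74.1038 Y85.0305 F748
G1 X58.9377 Y73.7170
G1 X49.5368 Y59.6487
G1 X45.9010 Y42.8256
G0 X63.1682 Y19.8376
M3 S536
G1 X46.3166 Y30.5415 F2249
G1 X41.9695 Y50.0261
G1 X52.6734 Y66.8777
G1 X72.1580 Y71.2248
G1 X89.0096 Y60.5209
G1 X93.3567 Y41.0363
G1 X82.6528 Y24.1847
G1 X63.1682 Y19.8376
M5
G0 X0.0000 Y0.0000

1 u = 1 mm; y_m = 123.7824 − y.

[1] `<polygon>` closed polygon, #ff00ff→score S536 F2249: (80.6429,70.9284) → (20.3772,108.5788) → (34.2040,49.0847) → (74.6228,31.8174) → (45.4330,25.6929) → (96.9434,31.3946) → (80.6429,70.9284) (closed)

[2] `<polygon>` closed polygon, #ff00ff→score S536 F2249: (31.3780,30.4168) → (27.2911,36.2796) → (31.1532,34.9031) → (75.3268,24.8679) → (60.3114,84.7697) → (31.3780,30.4168) (closed)

[3] `<polygon>` closed polygon, #000000→engrave S159 F3157: (47.4988,111.0961) → (88.7391,22.5276) → (33.9383,96.9465) → (99.5651,36.0686) → (86.6855,25.0734) → (54.9716,27.4890) → (47.4988,111.0961) (closed)

[4] `<path>` quadratic bezier, #008000→cut S791 F748: (95.0349,93.5892) → (74.1038,85.0305) → (58.9377,73.7170) → (49.5368,59.6487) → (45.9010,42.8256)

[5] `<path>` regular polygon, #ff00ff→score S536 F2249: (63.1682,19.8376) → (46.3166,30.5415) → (41.9695,50.0261) → (52.6734,66.8777) → (72.1580,71.2248) → (89.0096,60.5209) → (93.3567,41.0363) → (82.6528,24.1847) → (63.1682,19.8376) (closed)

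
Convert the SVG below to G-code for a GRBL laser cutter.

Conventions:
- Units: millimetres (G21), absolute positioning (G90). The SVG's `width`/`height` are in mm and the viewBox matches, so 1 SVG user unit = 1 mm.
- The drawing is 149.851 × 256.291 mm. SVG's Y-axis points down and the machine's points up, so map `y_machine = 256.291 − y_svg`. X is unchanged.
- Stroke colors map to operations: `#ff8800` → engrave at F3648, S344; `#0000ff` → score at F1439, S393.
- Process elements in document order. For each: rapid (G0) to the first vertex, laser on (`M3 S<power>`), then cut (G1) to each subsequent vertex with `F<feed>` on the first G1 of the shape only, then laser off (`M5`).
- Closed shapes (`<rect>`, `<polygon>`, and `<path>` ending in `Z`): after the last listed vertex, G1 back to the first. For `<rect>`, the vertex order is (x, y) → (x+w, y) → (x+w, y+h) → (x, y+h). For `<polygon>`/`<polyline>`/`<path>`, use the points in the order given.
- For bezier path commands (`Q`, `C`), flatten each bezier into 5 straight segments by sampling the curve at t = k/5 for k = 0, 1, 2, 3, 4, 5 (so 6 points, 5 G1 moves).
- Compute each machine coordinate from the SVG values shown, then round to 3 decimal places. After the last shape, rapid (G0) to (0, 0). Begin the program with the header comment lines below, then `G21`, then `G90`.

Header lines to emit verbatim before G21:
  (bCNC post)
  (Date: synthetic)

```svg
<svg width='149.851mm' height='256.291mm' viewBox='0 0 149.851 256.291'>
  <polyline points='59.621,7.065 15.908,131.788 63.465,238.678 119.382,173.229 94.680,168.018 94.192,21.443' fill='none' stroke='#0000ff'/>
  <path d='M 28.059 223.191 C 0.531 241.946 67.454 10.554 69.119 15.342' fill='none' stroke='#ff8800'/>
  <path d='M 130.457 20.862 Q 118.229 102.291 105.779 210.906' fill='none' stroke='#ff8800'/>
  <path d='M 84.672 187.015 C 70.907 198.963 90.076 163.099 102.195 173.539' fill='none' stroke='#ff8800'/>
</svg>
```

Since the viewBox matches the mm dimensions, user units are millimetres directly. The only transform is the Y-flip y_m = 256.291 − y_svg.

Shape 1 is a open polyline drawn with `<polyline>`. Its stroke #0000ff means score at S393, F1439. After flipping Y the toolpath is (59.621,249.226) → (15.908,124.503) → (63.465,17.613) → (119.382,83.062) → (94.680,88.273) → (94.192,234.848).

Shape 2 is a cubic bezier drawn with `<path>`. Its stroke #ff8800 means engrave at S344, F3648. After flipping Y the toolpath is (28.059,33.100) → (21.599,47.974) → (30.141,99.540) → (46.019,164.453) → (61.567,219.371) → (69.119,240.949).

Shape 3 is a quadratic bezier drawn with `<path>`. Its stroke #ff8800 means engrave at S344, F3648. After flipping Y the toolpath is (130.457,235.429) → (125.557,201.770) → (120.639,165.936) → (115.703,127.927) → (110.750,87.744) → (105.779,45.385).

Shape 4 is a cubic bezier drawn with `<path>`. Its stroke #ff8800 means engrave at S344, F3648. After flipping Y the toolpath is (84.672,69.276) → (80.045,67.092) → (81.403,71.865) → (86.827,79.078) → (94.397,84.212) → (102.195,82.752).

(bCNC post)
(Date: synthetic)
G21
G90
G0 X59.621 Y249.226
M3 S393
G1 X15.908 Y124.503 F1439
G1 X63.465 Y17.613
G1 X119.382 Y83.062
G1 X94.680 Y88.273
G1 X94.192 Y234.848
M5
G0 X28.059 Y33.100
M3 S344
G1 X21.599 Y47.974 F3648
G1 X30.141 Y99.540
G1 X46.019 Y164.453
G1 X61.567 Y219.371
G1 X69.119 Y240.949
M5
G0 X130.457 Y235.429
M3 S344
G1 X125.557 Y201.770 F3648
G1 X120.639 Y165.936
G1 X115.703 Y127.927
G1 X110.750 Y87.744
G1 X105.779 Y45.385
M5
G0 X84.672 Y69.276
M3 S344
G1 X80.045 Y67.092 F3648
G1 X81.403 Y71.865
G1 X86.827 Y79.078
G1 X94.397 Y84.212
G1 X102.195 Y82.752
M5
G0 X0.000 Y0.000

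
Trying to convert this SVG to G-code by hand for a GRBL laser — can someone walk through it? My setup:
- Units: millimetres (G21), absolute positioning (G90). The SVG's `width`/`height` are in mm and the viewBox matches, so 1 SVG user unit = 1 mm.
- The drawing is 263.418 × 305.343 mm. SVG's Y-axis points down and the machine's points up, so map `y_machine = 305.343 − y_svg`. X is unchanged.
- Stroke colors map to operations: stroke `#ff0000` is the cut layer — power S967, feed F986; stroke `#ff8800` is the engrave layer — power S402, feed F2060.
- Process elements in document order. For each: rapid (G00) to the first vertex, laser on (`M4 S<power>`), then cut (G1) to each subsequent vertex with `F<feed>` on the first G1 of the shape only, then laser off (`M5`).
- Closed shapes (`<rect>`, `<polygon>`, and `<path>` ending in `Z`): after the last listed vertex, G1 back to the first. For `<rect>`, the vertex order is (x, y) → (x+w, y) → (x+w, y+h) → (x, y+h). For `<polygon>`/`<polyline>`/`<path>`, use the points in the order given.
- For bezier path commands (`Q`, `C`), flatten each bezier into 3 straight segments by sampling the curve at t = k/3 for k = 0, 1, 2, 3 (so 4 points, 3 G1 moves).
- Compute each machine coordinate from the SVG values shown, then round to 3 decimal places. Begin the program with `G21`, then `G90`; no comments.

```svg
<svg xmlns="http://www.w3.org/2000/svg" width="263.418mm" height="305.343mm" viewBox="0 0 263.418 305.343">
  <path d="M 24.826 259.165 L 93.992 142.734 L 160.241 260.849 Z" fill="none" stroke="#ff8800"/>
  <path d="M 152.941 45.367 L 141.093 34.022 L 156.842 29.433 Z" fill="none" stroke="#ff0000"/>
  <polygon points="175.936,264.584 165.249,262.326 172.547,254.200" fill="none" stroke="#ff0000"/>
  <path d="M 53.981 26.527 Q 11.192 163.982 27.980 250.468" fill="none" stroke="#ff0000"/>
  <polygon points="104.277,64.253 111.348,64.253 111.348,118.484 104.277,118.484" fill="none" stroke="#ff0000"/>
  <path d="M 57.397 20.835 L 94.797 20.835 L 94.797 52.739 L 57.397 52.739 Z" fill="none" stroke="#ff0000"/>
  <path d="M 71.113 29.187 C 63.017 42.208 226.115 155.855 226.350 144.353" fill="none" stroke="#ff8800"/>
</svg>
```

Since the viewBox matches the mm dimensions, user units are millimetres directly. The only transform is the Y-flip y_m = 305.343 − y_svg.

Shape 1 is a regular polygon drawn with `<path>`. Its stroke #ff8800 means engrave at S402, F2060. After flipping Y the toolpath is (24.826,46.178) → (93.992,162.609) → (160.241,44.494) → (24.826,46.178), returning to the start.

Shape 2 is a regular polygon drawn with `<path>`. Its stroke #ff0000 means cut at S967, F986. After flipping Y the toolpath is (152.941,259.976) → (141.093,271.321) → (156.842,275.910) → (152.941,259.976), returning to the start.

Shape 3 is a regular polygon drawn with `<polygon>`. Its stroke #ff0000 means cut at S967, F986. After flipping Y the toolpath is (175.936,40.759) → (165.249,43.017) → (172.547,51.143) → (175.936,40.759), returning to the start.

Shape 4 is a quadratic bezier drawn with `<path>`. Its stroke #ff0000 means cut at S967, F986. After flipping Y the toolpath is (53.981,278.816) → (32.075,192.843) → (23.408,118.196) → (27.980,54.875).

Shape 5 is a rectangle drawn with `<polygon>`. Its stroke #ff0000 means cut at S967, F986. After flipping Y the toolpath is (104.277,241.090) → (111.348,241.090) → (111.348,186.859) → (104.277,186.859) → (104.277,241.090), returning to the start.

Shape 6 is a rectangle drawn with `<path>`. Its stroke #ff0000 means cut at S967, F986. After flipping Y the toolpath is (57.397,284.508) → (94.797,284.508) → (94.797,252.604) → (57.397,252.604) → (57.397,284.508), returning to the start.

Shape 7 is a cubic bezier drawn with `<path>`. Its stroke #ff8800 means engrave at S402, F2060. After flipping Y the toolpath is (71.113,276.156) → (107.709,237.955) → (184.200,182.842) → (226.350,160.990).

G21
G90
G00 X24.826 Y46.178
M4 S402
G1 X93.992 Y162.609 F2060
G1 X160.241 Y44.494
G1 X24.826 Y46.178
M5
G00 X152.941 Y259.976
M4 S967
G1 X141.093 Y271.321 F986
G1 X156.842 Y275.910
G1 X152.941 Y259.976
M5
G00 X175.936 Y40.759
M4 S967
G1 X165.249 Y43.017 F986
G1 X172.547 Y51.143
G1 X175.936 Y40.759
M5
G00 X53.981 Y278.816
M4 S967
G1 X32.075 Y192.843 F986
G1 X23.408 Y118.196
G1 X27.980 Y54.875
M5
G00 X104.277 Y241.090
M4 S967
G1 X111.348 Y241.090 F986
G1 X111.348 Y186.859
G1 X104.277 Y186.859
G1 X104.277 Y241.090
M5
G00 X57.397 Y284.508
M4 S967
G1 X94.797 Y284.508 F986
G1 X94.797 Y252.604
G1 X57.397 Y252.604
G1 X57.397 Y284.508
M5
G00 X71.113 Y276.156
M4 S402
G1 X107.709 Y237.955 F2060
G1 X184.200 Y182.842
G1 X226.350 Y160.990
M5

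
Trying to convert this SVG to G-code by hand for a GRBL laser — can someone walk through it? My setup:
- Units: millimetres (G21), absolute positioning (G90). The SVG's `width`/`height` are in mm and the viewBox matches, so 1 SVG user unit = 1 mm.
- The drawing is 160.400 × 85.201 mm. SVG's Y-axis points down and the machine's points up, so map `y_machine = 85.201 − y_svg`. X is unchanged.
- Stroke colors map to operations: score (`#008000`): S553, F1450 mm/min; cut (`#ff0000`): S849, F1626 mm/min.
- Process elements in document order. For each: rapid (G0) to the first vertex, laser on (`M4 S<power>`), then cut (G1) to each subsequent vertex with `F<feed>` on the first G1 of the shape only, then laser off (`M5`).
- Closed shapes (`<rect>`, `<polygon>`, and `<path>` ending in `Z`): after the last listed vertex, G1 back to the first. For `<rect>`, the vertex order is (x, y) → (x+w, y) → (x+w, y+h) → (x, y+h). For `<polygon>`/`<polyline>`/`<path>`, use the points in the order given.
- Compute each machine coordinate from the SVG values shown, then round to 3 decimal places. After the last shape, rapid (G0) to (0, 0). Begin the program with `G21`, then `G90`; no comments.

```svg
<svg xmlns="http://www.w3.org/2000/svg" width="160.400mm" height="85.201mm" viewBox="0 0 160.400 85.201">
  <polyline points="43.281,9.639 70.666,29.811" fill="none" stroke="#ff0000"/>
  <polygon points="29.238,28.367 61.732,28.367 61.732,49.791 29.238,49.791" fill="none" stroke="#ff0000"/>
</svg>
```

G21
G90
G0 X43.281 Y75.562
M4 S849
G1 X70.666 Y55.390 F1626
M5
G0 X29.238 Y56.834
M4 S849
G1 X61.732 Y56.834 F1626
G1 X61.732 Y35.410
G1 X29.238 Y35.410
G1 X29.238 Y56.834
M5
G0 X0.000 Y0.000

1 u = 1 mm; y_m = 85.201 − y.

[1] `<polyline>` line segment, #ff0000→cut S849 F1626: (43.281,75.562) → (70.666,55.390)

[2] `<polygon>` rectangle, #ff0000→cut S849 F1626: (29.238,56.834) → (61.732,56.834) → (61.732,35.410) → (29.238,35.410) → (29.238,56.834) (closed)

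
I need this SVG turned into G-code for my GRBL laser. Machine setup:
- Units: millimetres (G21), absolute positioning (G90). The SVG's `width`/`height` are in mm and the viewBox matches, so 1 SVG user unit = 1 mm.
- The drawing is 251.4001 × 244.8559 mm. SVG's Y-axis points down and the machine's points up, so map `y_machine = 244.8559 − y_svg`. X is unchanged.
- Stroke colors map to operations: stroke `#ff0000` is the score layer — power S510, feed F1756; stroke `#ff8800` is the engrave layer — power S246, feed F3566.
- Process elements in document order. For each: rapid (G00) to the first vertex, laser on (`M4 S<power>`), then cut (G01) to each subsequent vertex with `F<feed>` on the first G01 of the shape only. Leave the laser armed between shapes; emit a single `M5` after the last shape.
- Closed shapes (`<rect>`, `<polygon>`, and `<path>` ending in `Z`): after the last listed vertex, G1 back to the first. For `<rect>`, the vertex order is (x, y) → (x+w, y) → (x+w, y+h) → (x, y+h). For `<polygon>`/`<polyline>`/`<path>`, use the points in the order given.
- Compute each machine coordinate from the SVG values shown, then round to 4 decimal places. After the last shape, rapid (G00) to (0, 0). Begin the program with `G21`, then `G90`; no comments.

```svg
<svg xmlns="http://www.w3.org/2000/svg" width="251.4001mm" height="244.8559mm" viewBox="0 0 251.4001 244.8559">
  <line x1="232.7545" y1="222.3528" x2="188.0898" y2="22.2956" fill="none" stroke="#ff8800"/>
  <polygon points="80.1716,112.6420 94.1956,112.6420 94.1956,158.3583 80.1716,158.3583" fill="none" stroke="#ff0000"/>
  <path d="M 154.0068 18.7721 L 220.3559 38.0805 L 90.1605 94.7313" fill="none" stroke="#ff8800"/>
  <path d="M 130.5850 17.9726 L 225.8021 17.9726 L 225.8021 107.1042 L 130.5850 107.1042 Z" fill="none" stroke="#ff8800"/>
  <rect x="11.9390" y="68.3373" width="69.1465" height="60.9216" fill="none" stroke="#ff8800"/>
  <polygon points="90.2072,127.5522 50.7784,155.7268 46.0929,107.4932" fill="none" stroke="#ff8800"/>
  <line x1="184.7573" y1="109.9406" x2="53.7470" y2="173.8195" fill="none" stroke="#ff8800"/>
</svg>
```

Since the viewBox matches the mm dimensions, user units are millimetres directly. The only transform is the Y-flip y_m = 244.8559 − y_svg.

Shape 1 is a line segment drawn with `<line>`. Its stroke #ff8800 means engrave at S246, F3566. After flipping Y the toolpath is (232.7545,22.5031) → (188.0898,222.5603).

Shape 2 is a rectangle drawn with `<polygon>`. Its stroke #ff0000 means score at S510, F1756. After flipping Y the toolpath is (80.1716,132.2139) → (94.1956,132.2139) → (94.1956,86.4976) → (80.1716,86.4976) → (80.1716,132.2139), returning to the start.

Shape 3 is a open polyline drawn with `<path>`. Its stroke #ff8800 means engrave at S246, F3566. After flipping Y the toolpath is (154.0068,226.0838) → (220.3559,206.7754) → (90.1605,150.1246).

Shape 4 is a rectangle drawn with `<path>`. Its stroke #ff8800 means engrave at S246, F3566. After flipping Y the toolpath is (130.5850,226.8833) → (225.8021,226.8833) → (225.8021,137.7517) → (130.5850,137.7517) → (130.5850,226.8833), returning to the start.

Shape 5 is a rectangle drawn with `<rect>`. Its stroke #ff8800 means engrave at S246, F3566. After flipping Y the toolpath is (11.9390,176.5186) → (81.0855,176.5186) → (81.0855,115.5970) → (11.9390,115.5970) → (11.9390,176.5186), returning to the start.

Shape 6 is a regular polygon drawn with `<polygon>`. Its stroke #ff8800 means engrave at S246, F3566. After flipping Y the toolpath is (90.2072,117.3037) → (50.7784,89.1291) → (46.0929,137.3627) → (90.2072,117.3037), returning to the start.

Shape 7 is a line segment drawn with `<line>`. Its stroke #ff8800 means engrave at S246, F3566. After flipping Y the toolpath is (184.7573,134.9153) → (53.7470,71.0364).

G21
G90
G00 X232.7545 Y22.5031
M4 S246
G01 X188.0898 Y222.5603 F3566
G00 X80.1716 Y132.2139
M4 S510
G01 X94.1956 Y132.2139 F1756
G01 X94.1956 Y86.4976
G01 X80.1716 Y86.4976
G01 X80.1716 Y132.2139
G00 X154.0068 Y226.0838
M4 S246
G01 X220.3559 Y206.7754 F3566
G01 X90.1605 Y150.1246
G00 X130.5850 Y226.8833
M4 S246
G01 X225.8021 Y226.8833 F3566
G01 X225.8021 Y137.7517
G01 X130.5850 Y137.7517
G01 X130.5850 Y226.8833
G00 X11.9390 Y176.5186
M4 S246
G01 X81.0855 Y176.5186 F3566
G01 X81.0855 Y115.5970
G01 X11.9390 Y115.5970
G01 X11.9390 Y176.5186
G00 X90.2072 Y117.3037
M4 S246
G01 X50.7784 Y89.1291 F3566
G01 X46.0929 Y137.3627
G01 X90.2072 Y117.3037
G00 X184.7573 Y134.9153
M4 S246
G01 X53.7470 Y71.0364 F3566
M5
G00 X0.0000 Y0.0000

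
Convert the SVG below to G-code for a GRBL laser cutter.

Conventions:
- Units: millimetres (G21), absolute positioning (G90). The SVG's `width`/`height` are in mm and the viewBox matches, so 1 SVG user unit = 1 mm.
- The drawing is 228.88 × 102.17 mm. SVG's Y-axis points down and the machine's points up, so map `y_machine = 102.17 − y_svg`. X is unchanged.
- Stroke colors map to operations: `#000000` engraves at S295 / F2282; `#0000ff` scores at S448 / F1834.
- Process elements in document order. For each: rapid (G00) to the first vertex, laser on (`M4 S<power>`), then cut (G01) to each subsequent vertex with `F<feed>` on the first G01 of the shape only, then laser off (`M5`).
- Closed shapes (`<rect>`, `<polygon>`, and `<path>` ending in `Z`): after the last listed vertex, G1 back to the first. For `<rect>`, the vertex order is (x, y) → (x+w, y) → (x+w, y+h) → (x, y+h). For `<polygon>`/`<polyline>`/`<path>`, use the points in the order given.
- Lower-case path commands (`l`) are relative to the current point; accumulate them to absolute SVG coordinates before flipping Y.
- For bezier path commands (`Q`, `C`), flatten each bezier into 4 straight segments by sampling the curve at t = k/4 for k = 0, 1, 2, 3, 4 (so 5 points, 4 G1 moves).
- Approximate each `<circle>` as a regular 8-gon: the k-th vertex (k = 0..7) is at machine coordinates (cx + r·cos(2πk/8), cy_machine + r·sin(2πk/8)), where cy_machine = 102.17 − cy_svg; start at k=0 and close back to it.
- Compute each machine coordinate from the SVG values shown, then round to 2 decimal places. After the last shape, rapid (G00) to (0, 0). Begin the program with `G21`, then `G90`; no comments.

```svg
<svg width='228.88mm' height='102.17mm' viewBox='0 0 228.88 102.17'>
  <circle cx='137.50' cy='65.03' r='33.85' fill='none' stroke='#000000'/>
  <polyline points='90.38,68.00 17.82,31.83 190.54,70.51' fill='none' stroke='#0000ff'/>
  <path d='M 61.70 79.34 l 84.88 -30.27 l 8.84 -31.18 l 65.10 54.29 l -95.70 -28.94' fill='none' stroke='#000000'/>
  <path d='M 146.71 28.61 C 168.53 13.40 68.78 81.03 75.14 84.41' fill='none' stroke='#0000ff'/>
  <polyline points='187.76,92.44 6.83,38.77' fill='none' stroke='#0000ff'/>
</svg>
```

Since the viewBox matches the mm dimensions, user units are millimetres directly. The only transform is the Y-flip y_m = 102.17 − y_svg.

Shape 1 is a circle drawn with `<circle>`. Its stroke #000000 means engrave at S295, F2282. After flipping Y the toolpath is (171.35,37.14) → (161.44,61.08) → (137.50,70.99) → (113.56,61.08) → (103.65,37.14) → (113.56,13.20) → (137.50,3.29) → (161.44,13.20) → (171.35,37.14), returning to the start.

Shape 2 is a open polyline drawn with `<polyline>`. Its stroke #0000ff means score at S448, F1834. After flipping Y the toolpath is (90.38,34.17) → (17.82,70.34) → (190.54,31.66).

Shape 3 is a open polyline drawn with `<path>`. Its stroke #000000 means engrave at S295, F2282. After flipping Y the toolpath is (61.70,22.83) → (146.58,53.10) → (155.42,84.28) → (220.52,29.99) → (124.82,58.93).

Shape 4 is a cubic bezier drawn with `<path>`. Its stroke #0000ff means score at S448, F1834. After flipping Y the toolpath is (146.71,73.56) → (143.84,71.73) → (116.72,52.63) → (86.71,30.04) → (75.14,17.76).

Shape 5 is a line segment drawn with `<polyline>`. Its stroke #0000ff means score at S448, F1834. After flipping Y the toolpath is (187.76,9.73) → (6.83,63.40).

G21
G90
G00 X171.35 Y37.14
M4 S295
G01 X161.44 Y61.08 F2282
G01 X137.50 Y70.99
G01 X113.56 Y61.08
G01 X103.65 Y37.14
G01 X113.56 Y13.20
G01 X137.50 Y3.29
G01 X161.44 Y13.20
G01 X171.35 Y37.14
M5
G00 X90.38 Y34.17
M4 S448
G01 X17.82 Y70.34 F1834
G01 X190.54 Y31.66
M5
G00 X61.70 Y22.83
M4 S295
G01 X146.58 Y53.10 F2282
G01 X155.42 Y84.28
G01 X220.52 Y29.99
G01 X124.82 Y58.93
M5
G00 X146.71 Y73.56
M4 S448
G01 X143.84 Y71.73 F1834
G01 X116.72 Y52.63
G01 X86.71 Y30.04
G01 X75.14 Y17.76
M5
G00 X187.76 Y9.73
M4 S448
G01 X6.83 Y63.40 F1834
M5
G00 X0.00 Y0.00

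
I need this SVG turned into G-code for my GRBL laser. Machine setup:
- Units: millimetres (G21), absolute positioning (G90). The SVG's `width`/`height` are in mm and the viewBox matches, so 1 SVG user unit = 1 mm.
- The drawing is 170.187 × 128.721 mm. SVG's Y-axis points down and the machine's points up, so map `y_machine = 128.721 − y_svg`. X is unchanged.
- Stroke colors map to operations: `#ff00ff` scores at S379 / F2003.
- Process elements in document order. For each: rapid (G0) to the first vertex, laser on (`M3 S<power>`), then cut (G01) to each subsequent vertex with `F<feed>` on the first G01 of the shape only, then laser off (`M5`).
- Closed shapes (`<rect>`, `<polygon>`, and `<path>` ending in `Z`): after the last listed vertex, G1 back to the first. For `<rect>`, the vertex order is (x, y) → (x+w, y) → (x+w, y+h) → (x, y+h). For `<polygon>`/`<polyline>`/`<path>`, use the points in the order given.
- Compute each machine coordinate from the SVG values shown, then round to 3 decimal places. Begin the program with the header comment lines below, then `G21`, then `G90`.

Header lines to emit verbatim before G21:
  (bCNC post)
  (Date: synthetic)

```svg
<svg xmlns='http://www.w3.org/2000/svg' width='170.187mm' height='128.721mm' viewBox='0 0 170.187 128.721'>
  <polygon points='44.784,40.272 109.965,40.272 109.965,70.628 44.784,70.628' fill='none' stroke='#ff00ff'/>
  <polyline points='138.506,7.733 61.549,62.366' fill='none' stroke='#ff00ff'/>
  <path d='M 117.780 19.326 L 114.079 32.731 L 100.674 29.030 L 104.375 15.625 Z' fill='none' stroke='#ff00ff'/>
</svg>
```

(bCNC post)
(Date: synthetic)
G21
G90
G0 X44.784 Y88.449
M3 S379
G01 X109.965 Y88.449 F2003
G01 X109.965 Y58.093
G01 X44.784 Y58.093
G01 X44.784 Y88.449
M5
G0 X138.506 Y120.988
M3 S379
G01 X61.549 Y66.355 F2003
M5
G0 X117.780 Y109.395
M3 S379
G01 X114.079 Y95.990 F2003
G01 X100.674 Y99.691
G01 X104.375 Y113.096
G01 X117.780 Y109.395
M5

viewBox `0 0 170.187 128.721` with mm width/height → 1 unit = 1 mm. Flip: y_m = 128.721 − y_svg.

**Shape 1** — `<polygon>` rectangle, stroke `#ff00ff` → score (S379, F2003). Machine vertices: (44.784,88.449) → (109.965,88.449) → (109.965,58.093) → (44.784,58.093) → (44.784,88.449). Closed: final G1 returns to the first vertex.

**Shape 2** — `<polyline>` line segment, stroke `#ff00ff` → score (S379, F2003). Machine vertices: (138.506,120.988) → (61.549,66.355). Open path.

**Shape 3** — `<path>` regular polygon, stroke `#ff00ff` → score (S379, F2003). Machine vertices: (117.780,109.395) → (114.079,95.990) → (100.674,99.691) → (104.375,113.096) → (117.780,109.395). Closed: final G1 returns to the first vertex.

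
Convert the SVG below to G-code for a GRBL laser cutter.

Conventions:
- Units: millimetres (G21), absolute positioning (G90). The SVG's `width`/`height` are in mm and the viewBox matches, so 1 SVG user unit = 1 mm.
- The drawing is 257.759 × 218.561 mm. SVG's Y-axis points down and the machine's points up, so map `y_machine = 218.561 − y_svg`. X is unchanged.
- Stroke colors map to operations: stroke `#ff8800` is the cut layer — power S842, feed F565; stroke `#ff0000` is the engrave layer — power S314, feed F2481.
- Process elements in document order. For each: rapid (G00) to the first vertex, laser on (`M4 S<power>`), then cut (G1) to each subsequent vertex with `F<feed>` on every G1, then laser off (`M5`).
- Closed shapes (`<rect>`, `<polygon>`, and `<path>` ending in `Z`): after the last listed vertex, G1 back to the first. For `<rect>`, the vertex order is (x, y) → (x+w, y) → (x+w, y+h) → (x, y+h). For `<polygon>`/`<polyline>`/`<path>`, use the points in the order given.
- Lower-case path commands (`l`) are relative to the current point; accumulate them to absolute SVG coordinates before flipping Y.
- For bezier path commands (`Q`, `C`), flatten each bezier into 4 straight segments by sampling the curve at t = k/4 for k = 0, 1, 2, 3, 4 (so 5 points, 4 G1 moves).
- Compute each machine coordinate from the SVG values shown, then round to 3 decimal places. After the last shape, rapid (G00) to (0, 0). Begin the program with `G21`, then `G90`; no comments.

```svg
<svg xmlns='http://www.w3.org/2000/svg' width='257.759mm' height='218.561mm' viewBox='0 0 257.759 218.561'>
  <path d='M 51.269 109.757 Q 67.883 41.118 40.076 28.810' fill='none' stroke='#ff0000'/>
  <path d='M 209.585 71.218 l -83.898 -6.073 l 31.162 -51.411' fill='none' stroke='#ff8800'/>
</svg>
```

Since the viewBox matches the mm dimensions, user units are millimetres directly. The only transform is the Y-flip y_m = 218.561 − y_svg.

Shape 1 is a quadratic bezier drawn with `<path>`. Its stroke #ff0000 means engrave at S314, F2481. After flipping Y the toolpath is (51.269,108.804) → (56.800,139.603) → (56.778,163.360) → (51.203,180.076) → (40.076,189.751).

Shape 2 is a open polyline drawn with `<path>`. Its stroke #ff8800 means cut at S842, F565. After flipping Y the toolpath is (209.585,147.343) → (125.687,153.416) → (156.849,204.827).

G21
G90
G00 X51.269 Y108.804
M4 S314
G1 X56.800 Y139.603 F2481
G1 X56.778 Y163.360 F2481
G1 X51.203 Y180.076 F2481
G1 X40.076 Y189.751 F2481
M5
G00 X209.585 Y147.343
M4 S842
G1 X125.687 Y153.416 F565
G1 X156.849 Y204.827 F565
M5
G00 X0.000 Y0.000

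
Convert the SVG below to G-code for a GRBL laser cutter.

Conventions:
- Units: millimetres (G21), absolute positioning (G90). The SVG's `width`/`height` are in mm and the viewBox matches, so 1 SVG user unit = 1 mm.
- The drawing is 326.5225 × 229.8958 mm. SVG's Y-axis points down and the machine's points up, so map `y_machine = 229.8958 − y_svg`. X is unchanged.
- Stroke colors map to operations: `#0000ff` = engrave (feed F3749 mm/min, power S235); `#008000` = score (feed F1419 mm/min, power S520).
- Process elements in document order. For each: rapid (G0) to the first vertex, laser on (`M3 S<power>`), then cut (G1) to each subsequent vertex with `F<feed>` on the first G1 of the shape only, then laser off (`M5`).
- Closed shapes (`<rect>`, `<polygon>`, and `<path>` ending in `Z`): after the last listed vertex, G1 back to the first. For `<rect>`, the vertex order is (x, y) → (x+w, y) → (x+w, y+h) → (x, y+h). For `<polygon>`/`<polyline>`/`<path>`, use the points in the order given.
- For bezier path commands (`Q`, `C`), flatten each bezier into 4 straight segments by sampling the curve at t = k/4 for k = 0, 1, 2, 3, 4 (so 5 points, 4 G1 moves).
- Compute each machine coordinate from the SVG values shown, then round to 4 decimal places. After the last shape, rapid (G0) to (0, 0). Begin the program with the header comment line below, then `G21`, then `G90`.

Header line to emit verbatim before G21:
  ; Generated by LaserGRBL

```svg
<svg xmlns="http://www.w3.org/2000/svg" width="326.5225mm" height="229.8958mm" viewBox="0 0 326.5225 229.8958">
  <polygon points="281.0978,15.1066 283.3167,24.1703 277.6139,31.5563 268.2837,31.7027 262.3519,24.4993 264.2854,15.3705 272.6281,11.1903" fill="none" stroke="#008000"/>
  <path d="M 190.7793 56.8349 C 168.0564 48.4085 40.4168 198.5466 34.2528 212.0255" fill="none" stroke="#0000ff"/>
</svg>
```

; Generated by LaserGRBL
G21
G90
G0 X281.0978 Y214.7892
M3 S520
G1 X283.3167 Y205.7255 F1419
G1 X277.6139 Y198.3395
G1 X268.2837 Y198.1931
G1 X262.3519 Y205.3965
G1 X264.2854 Y214.5253
G1 X272.6281 Y218.7055
G1 X281.0978 Y214.7892
M5
G0 X190.7793 Y173.0609
M3 S235
G1 X157.6026 Y154.2627 F3749
G1 X106.3065 Y103.6801
G1 X58.1151 Y48.9902
G1 X34.2528 Y17.8703
M5
G0 X0.0000 Y0.0000

Since the viewBox matches the mm dimensions, user units are millimetres directly. The only transform is the Y-flip y_m = 229.8958 − y_svg.

Shape 1 is a regular polygon drawn with `<polygon>`. Its stroke #008000 means score at S520, F1419. After flipping Y the toolpath is (281.0978,214.7892) → (283.3167,205.7255) → (277.6139,198.3395) → (268.2837,198.1931) → (262.3519,205.3965) → (264.2854,214.5253) → (272.6281,218.7055) → (281.0978,214.7892), returning to the start.

Shape 2 is a cubic bezier drawn with `<path>`. Its stroke #0000ff means engrave at S235, F3749. After flipping Y the toolpath is (190.7793,173.0609) → (157.6026,154.2627) → (106.3065,103.6801) → (58.1151,48.9902) → (34.2528,17.8703).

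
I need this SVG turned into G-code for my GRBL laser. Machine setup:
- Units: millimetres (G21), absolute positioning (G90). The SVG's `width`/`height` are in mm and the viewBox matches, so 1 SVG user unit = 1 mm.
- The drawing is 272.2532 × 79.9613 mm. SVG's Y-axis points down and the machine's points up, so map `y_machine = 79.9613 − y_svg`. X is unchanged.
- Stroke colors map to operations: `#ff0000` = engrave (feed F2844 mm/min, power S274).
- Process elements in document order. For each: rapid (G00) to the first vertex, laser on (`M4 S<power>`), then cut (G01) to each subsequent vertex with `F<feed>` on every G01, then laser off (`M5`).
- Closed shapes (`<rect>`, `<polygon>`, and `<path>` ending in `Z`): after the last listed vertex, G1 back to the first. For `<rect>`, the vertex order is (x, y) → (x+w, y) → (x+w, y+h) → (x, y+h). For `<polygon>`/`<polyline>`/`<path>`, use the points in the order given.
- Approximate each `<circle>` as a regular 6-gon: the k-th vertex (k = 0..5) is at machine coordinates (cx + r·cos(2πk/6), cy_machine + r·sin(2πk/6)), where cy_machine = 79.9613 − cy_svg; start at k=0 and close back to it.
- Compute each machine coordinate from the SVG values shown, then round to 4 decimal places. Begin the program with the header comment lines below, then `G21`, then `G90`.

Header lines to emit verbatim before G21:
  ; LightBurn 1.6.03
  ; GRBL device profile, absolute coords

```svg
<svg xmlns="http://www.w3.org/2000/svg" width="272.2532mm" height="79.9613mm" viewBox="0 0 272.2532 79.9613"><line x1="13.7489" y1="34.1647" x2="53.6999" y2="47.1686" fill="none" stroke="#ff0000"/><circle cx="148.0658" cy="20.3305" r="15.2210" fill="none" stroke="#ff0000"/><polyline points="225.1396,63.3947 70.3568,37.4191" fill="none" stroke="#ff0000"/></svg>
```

1 u = 1 mm; y_m = 79.9613 − y.

[1] `<line>` line segment, #ff0000→engrave S274 F2844: (13.7489,45.7966) → (53.6999,32.7927)

[2] `<circle>` circle, #ff0000→engrave S274 F2844: (163.2868,59.6308) → (155.6763,72.8126) → (140.4553,72.8126) → (132.8448,59.6308) → (140.4553,46.4490) → (155.6763,46.4490) → (163.2868,59.6308) (closed)

[3] `<polyline>` line segment, #ff0000→engrave S274 F2844: (225.1396,16.5666) → (70.3568,42.5422)

; LightBurn 1.6.03
; GRBL device profile, absolute coords
G21
G90
G00 X13.7489 Y45.7966
M4 S274
G01 X53.6999 Y32.7927 F2844
M5
G00 X163.2868 Y59.6308
M4 S274
G01 X155.6763 Y72.8126 F2844
G01 X140.4553 Y72.8126 F2844
G01 X132.8448 Y59.6308 F2844
G01 X140.4553 Y46.4490 F2844
G01 X155.6763 Y46.4490 F2844
G01 X163.2868 Y59.6308 F2844
M5
G00 X225.1396 Y16.5666
M4 S274
G01 X70.3568 Y42.5422 F2844
M5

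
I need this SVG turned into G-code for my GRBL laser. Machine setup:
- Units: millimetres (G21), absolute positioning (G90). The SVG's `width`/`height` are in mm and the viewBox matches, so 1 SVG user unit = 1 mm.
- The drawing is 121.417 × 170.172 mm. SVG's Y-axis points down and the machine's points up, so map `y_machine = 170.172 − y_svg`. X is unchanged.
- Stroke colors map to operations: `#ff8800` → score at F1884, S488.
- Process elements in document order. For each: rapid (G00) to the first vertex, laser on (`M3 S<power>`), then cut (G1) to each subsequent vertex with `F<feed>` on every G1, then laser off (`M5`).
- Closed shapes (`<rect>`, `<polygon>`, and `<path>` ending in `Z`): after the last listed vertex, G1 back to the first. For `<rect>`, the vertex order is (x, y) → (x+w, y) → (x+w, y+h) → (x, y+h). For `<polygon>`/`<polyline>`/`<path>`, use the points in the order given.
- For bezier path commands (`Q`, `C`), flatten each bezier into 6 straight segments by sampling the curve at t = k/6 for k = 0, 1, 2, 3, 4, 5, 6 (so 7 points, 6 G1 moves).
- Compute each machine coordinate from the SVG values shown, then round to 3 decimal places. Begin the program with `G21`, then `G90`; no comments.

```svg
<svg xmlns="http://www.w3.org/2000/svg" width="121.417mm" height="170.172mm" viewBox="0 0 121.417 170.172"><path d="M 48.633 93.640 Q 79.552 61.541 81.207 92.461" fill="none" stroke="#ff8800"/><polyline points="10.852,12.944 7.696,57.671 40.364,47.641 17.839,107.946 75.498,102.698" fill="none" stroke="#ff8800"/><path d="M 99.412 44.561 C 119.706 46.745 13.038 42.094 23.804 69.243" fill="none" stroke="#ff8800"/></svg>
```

G21
G90
G00 X48.633 Y76.532
M3 S488
G1 X58.126 Y85.481 F1884
G1 X65.994 Y90.929 F1884
G1 X72.236 Y92.876 F1884
G1 X76.852 Y91.322 F1884
G1 X79.842 Y86.267 F1884
G1 X81.207 Y77.711 F1884
M5
G00 X10.852 Y157.228
M3 S488
G1 X7.696 Y112.501 F1884
G1 X40.364 Y122.531 F1884
G1 X17.839 Y62.226 F1884
G1 X75.498 Y67.474 F1884
M5
G00 X99.412 Y125.611
M3 S488
G1 X100.110 Y124.910 F1884
G1 X86.437 Y124.274 F1884
G1 X65.181 Y122.632 F1884
G1 X43.131 Y118.909 F1884
G1 X27.076 Y112.032 F1884
G1 X23.804 Y100.929 F1884
M5

1 u = 1 mm; y_m = 170.172 − y.

[1] `<path>` quadratic bezier, #ff8800→score S488 F1884: (48.633,76.532) → (58.126,85.481) → (65.994,90.929) → (72.236,92.876) → (76.852,91.322) → (79.842,86.267) → (81.207,77.711)

[2] `<polyline>` open polyline, #ff8800→score S488 F1884: (10.852,157.228) → (7.696,112.501) → (40.364,122.531) → (17.839,62.226) → (75.498,67.474)

[3] `<path>` cubic bezier, #ff8800→score S488 F1884: (99.412,125.611) → (100.110,124.910) → (86.437,124.274) → (65.181,122.632) → (43.131,118.909) → (27.076,112.032) → (23.804,100.929)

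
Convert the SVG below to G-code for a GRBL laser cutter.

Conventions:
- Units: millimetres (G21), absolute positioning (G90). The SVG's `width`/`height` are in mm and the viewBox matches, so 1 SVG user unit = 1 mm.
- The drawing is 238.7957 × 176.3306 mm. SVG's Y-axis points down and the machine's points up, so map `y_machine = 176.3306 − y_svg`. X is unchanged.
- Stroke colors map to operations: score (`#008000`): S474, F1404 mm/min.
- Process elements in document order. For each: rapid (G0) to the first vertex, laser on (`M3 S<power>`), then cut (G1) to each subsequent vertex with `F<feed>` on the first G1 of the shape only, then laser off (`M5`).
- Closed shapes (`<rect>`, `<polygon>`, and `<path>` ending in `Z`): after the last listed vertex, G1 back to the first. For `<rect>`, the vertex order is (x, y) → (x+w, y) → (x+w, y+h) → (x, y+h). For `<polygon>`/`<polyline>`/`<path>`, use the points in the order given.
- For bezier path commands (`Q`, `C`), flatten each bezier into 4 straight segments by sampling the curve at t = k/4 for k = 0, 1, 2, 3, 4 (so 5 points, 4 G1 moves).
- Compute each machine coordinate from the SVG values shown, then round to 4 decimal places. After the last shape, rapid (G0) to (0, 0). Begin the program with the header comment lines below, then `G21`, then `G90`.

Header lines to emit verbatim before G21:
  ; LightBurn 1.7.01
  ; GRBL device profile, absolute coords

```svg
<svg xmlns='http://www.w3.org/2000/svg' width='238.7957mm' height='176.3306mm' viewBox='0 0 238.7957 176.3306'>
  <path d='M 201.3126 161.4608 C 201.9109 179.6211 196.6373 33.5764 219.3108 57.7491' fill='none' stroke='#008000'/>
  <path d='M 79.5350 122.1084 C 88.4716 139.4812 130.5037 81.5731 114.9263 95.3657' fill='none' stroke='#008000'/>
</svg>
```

Since the viewBox matches the mm dimensions, user units are millimetres directly. The only transform is the Y-flip y_m = 176.3306 − y_svg.

Shape 1 is a cubic bezier drawn with `<path>`. Its stroke #008000 means score at S474, F1404. After flipping Y the toolpath is (201.3126,14.8698) → (201.1888,26.8127) → (202.0335,68.9803) → (207.0173,110.0206) → (219.3108,118.5815).

Shape 2 is a cubic bezier drawn with `<path>`. Its stroke #008000 means score at S474, F1404. After flipping Y the toolpath is (79.5350,54.2222) → (91.0256,53.0112) → (106.4234,66.2510) → (117.2248,80.1621) → (114.9263,80.9649).

; LightBurn 1.7.01
; GRBL device profile, absolute coords
G21
G90
G0 X201.3126 Y14.8698
M3 S474
G1 X201.1888 Y26.8127 F1404
G1 X202.0335 Y68.9803
G1 X207.0173 Y110.0206
G1 X219.3108 Y118.5815
M5
G0 X79.5350 Y54.2222
M3 S474
G1 X91.0256 Y53.0112 F1404
G1 X106.4234 Y66.2510
G1 X117.2248 Y80.1621
G1 X114.9263 Y80.9649
M5
G0 X0.0000 Y0.0000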